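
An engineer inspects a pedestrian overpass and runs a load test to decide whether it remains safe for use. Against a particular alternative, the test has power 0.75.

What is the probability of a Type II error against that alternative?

0.25

Power = 1 − β, so β = 1 − 0.75 = 0.25.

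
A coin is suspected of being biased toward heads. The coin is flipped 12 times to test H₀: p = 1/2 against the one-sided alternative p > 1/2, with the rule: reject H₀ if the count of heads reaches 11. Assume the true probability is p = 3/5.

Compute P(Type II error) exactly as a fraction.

239357656/244140625

β = P(fail to reject H₀ | Ha true) = P(Y ≤ 10 | p = 3/5), Y ~ Binomial(12, 3/5).
Equivalently, β = 1 − P(Y ≥ 11) = 239357656/244140625.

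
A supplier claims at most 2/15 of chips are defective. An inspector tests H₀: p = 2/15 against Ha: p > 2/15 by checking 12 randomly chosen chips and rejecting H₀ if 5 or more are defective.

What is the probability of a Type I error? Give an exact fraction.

127817017088/8649755859375

Under H₀, S ~ Binomial(12, 2/15); the Type I error rate is P(S ≥ 5).
Via the complement, α = 1 − Σ_{j=0}^{4} C(12,j)(2/15)^j(13/15)^{12-j} = 127817017088/8649755859375.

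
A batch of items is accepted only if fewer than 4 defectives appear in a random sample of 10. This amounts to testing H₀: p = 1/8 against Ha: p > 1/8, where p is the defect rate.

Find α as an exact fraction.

The significance level is the probability, assuming p = 1/8, of seeing 4 or more defectives in 10 draws.
α = 1 − P(K ≤ 3) = 1 − 261063131/268435456 = 7372325/268435456.

7372325/268435456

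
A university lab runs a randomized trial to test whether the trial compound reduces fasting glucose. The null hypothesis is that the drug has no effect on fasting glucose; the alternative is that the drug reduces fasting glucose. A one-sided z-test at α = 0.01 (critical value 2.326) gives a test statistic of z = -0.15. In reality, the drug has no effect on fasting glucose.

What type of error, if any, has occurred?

Since z = -0.15 ≤ z* = 2.326, H₀ is not rejected.
H₀ is true (actually the drug has no effect on fasting glucose).
The decision matches the true state — no error.

Neither — the decision is correct.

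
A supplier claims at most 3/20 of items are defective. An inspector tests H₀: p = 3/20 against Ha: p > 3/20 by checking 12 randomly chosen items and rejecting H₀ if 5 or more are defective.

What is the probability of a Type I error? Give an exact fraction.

9798413783967/409600000000000

Under H₀, S ~ Binomial(12, 3/20); the Type I error rate is P(S ≥ 5).
Via the complement, α = 1 − Σ_{j=0}^{4} C(12,j)(3/20)^j(17/20)^{12-j} = 9798413783967/409600000000000.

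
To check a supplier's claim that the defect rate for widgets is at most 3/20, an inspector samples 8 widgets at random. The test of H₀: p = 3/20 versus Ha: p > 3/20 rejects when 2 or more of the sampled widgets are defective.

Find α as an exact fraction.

Under H₀, X ~ Binomial(8, 3/20); the Type I error rate is P(X ≥ 2).
Via the complement, α = 1 − Σ_{j=0}^{1} C(8,j)(3/20)^j(17/20)^{8-j} = 8776114407/25600000000.

8776114407/25600000000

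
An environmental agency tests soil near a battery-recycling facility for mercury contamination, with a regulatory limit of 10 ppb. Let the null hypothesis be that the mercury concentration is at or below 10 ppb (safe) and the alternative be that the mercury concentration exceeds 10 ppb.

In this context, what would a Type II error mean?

A Type II error is failing to reject H₀ when H₀ is false.
Here that means certifying the site as safe when actually the mercury concentration exceeds 10 ppb.

A Type II error would mean concluding that the mercury concentration is at or below 10 ppb (safe) (or at least failing to establish that the mercury concentration exceeds 10 ppb) when in fact the mercury concentration exceeds 10 ppb.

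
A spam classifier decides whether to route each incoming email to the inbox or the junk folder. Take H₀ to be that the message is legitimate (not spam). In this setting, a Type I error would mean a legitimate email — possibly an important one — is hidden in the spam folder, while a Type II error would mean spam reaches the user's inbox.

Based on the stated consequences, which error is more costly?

Type I error

The Type I consequence (a legitimate email — possibly an important one — is hidden in the spam folder) is more severe than the Type II consequence (spam reaches the user's inbox).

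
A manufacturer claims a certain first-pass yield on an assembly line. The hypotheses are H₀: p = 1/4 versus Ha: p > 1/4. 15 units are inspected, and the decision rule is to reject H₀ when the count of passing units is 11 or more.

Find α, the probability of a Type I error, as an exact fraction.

123841/1073741824

α = P(reject H₀ | H₀ true) = P(Y ≥ 11 | p = 1/4), with Y ~ Binomial(15, 1/4).
Summing C(15,j)(1/4)^j(3/4)^{15−j} for j = 11,…,15 gives 123841/1073741824.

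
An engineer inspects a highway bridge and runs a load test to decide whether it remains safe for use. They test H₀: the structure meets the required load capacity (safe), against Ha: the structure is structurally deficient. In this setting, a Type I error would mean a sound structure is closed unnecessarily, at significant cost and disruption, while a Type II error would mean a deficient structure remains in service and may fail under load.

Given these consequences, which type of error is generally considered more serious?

The Type II consequence (a deficient structure remains in service and may fail under load) is more severe than the Type I consequence (a sound structure is closed unnecessarily, at significant cost and disruption).

Type II error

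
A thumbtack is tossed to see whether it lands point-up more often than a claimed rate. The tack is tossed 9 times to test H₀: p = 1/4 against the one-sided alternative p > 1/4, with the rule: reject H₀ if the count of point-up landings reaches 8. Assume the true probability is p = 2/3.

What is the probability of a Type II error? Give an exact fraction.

Under the alternative p = 2/3, Y ~ Binomial(9, 2/3); β is the probability the test does not reject, P(Y < 8).
Equivalently, β = 1 − P(Y ≥ 8) = 16867/19683.

16867/19683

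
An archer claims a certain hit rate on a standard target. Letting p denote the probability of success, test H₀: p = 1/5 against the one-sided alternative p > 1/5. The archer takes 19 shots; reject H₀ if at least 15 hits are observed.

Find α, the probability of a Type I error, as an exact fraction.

α = P(reject H₀ | H₀ true) = P(S ≥ 15 | p = 1/5), with S ~ Binomial(19, 1/5).
P(S ≥ 15) = Σ_{j=15}^{19} C(19,j)·(1/5)^j·(4/5)^{19-j} = 211417/3814697265625.

211417/3814697265625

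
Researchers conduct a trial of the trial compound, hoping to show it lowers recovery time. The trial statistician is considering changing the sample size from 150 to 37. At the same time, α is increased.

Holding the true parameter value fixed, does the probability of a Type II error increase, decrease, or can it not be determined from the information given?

The first change alone would make β increase; the second alone would make β decrease. Which effect dominates depends on the magnitudes, which are not given.

Cannot be determined from the information given.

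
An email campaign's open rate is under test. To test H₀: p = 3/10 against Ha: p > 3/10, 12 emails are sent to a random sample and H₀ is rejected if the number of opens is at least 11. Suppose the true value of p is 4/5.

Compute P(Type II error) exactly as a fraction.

β = P(fail to reject H₀ | Ha true) = P(Y ≤ 10 | p = 4/5), Y ~ Binomial(12, 4/5).
Summing C(12,j)·(4/5)^j·(1/5)^{12-j} for j = 0..10 gives 177031761/244140625.

177031761/244140625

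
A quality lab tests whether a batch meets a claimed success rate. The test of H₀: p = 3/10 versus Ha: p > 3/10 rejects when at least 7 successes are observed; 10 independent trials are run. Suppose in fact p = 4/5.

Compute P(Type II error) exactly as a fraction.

1180409/9765625

Under the alternative p = 4/5, S ~ Binomial(10, 4/5); β is the probability the test does not reject, P(S < 7).
Summing C(10,j)·(4/5)^j·(1/5)^{10-j} for j = 0..6 gives 1180409/9765625.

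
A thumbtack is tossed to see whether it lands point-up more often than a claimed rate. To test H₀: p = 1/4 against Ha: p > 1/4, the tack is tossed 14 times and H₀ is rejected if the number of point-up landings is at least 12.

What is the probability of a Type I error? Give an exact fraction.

α = P(reject H₀ | H₀ true) = P(K ≥ 12 | p = 1/4), with K ~ Binomial(14, 1/4).
Summing C(14,j)(1/4)^j(3/4)^{14−j} for j = 12,…,14 gives 431/134217728.

431/134217728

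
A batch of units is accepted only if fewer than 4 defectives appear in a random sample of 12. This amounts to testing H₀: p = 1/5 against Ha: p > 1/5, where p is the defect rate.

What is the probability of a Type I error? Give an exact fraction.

α = P(reject H₀ | H₀ true) = P(K ≥ 4 | p = 1/5), K ~ Binomial(12, 1/5).
Computing the lower-tail complement: 1 − 38797312/48828125 = 10030813/48828125.

10030813/48828125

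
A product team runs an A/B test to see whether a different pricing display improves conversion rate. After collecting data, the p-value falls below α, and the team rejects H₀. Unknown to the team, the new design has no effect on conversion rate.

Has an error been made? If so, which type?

The conventional null hypothesis here is that the new design has no effect on conversion rate.
H₀ was rejected, but H₀ is actually true.
Rejecting a true null hypothesis is a Type I error (false positive).

Type I error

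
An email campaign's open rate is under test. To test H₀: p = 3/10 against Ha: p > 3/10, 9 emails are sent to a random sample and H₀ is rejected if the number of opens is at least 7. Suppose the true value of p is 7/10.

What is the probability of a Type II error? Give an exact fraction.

268584417/500000000

β = P(fail to reject H₀ | Ha true) = P(K ≤ 6 | p = 7/10), K ~ Binomial(9, 7/10).
Summing C(9,j)·(7/10)^j·(3/10)^{9-j} for j = 0..6 gives 268584417/500000000.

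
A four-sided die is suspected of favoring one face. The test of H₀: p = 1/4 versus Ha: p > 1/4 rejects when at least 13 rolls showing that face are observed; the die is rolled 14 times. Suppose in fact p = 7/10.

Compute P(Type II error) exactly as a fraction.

β = P(fail to reject H₀ | Ha true) = P(K ≤ 12 | p = 7/10), K ~ Binomial(14, 7/10).
Adding the binomial probabilities P(K=0)+…+P(K=12) at p = 7/10 gives 95252438490057/100000000000000.

95252438490057/100000000000000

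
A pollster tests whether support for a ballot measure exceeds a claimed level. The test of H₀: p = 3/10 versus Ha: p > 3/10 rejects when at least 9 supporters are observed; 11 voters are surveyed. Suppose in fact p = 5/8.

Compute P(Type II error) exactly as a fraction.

β = P(fail to reject H₀ | Ha true) = P(K ≤ 8 | p = 5/8), K ~ Binomial(11, 5/8).
Adding the binomial probabilities P(K=0)+…+P(K=8) at p = 5/8 gives 7252043967/8589934592.

7252043967/8589934592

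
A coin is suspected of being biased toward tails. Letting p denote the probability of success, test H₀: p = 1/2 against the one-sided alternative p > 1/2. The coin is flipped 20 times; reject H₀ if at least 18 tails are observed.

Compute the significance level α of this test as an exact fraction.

211/1048576

α = P(reject H₀ | H₀ true) = P(X ≥ 18 | p = 1/2), with X ~ Binomial(20, 1/2).
P(X ≥ 18) = [C(20,18) + C(20,19) + C(20,20)] / 2^20 = (190 + 20 + 1) / 1048576 = 211/1048576.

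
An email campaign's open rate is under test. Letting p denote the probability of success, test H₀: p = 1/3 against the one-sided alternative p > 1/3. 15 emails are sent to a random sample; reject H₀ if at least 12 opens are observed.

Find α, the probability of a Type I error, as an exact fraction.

4091/14348907

α = P(reject H₀ | H₀ true) = P(K ≥ 12 | p = 1/3), with K ~ Binomial(15, 1/3).
P(K ≥ 12) = Σ_{j=12}^{15} C(15,j)·(1/3)^j·(2/3)^{15-j} = 4091/14348907.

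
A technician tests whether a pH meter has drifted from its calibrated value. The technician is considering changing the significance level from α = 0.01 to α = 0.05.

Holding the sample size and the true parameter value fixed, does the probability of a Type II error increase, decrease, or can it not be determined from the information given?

It decreases.

With a larger α the critical value moves toward the center, so more of the Ha sampling distribution lies in the rejection region.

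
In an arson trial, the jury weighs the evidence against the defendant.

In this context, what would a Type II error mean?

With the conventional null hypothesis that the defendant is innocent:
A Type II error is failing to reject H₀ when H₀ is false.
Here that means acquitting the defendant when actually the defendant is guilty.

A Type II error would mean concluding that the defendant is innocent (or at least failing to establish that the defendant is guilty) when in fact the defendant is guilty.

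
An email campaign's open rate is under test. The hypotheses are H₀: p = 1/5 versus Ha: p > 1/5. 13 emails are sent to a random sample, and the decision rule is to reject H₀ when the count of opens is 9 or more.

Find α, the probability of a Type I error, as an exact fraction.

α = P(reject H₀ | H₀ true) = P(K ≥ 9 | p = 1/5), with K ~ Binomial(13, 1/5).
P(K ≥ 9) = Σ_{j=9}^{13} C(13,j)·(1/5)^j·(4/5)^{13-j} = 40529/244140625.

40529/244140625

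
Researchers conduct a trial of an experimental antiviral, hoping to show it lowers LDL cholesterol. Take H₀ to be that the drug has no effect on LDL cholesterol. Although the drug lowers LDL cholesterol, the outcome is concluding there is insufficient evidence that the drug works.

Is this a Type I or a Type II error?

Type II error

'Concluding there is insufficient evidence that the drug works' corresponds to failing to reject H₀.
H₀ was not rejected but H₀ is false — a Type II error (false negative).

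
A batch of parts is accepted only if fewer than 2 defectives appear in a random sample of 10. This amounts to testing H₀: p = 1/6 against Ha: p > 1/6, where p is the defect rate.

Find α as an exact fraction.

10389767/20155392

The significance level is the probability, assuming p = 1/6, of seeing 2 or more defectives in 10 draws.
Computing the lower-tail complement: 1 − 9765625/20155392 = 10389767/20155392.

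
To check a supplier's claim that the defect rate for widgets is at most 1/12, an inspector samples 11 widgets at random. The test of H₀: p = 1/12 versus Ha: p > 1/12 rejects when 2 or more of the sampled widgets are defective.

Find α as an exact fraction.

86192514733/371504185344

α = P(reject H₀ | H₀ true) = P(K ≥ 2 | p = 1/12), K ~ Binomial(11, 1/12).
Via the complement, α = 1 − Σ_{j=0}^{1} C(11,j)(1/12)^j(11/12)^{11-j} = 86192514733/371504185344.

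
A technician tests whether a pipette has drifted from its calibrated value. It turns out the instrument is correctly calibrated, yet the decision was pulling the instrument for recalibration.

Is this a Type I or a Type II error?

The null hypothesis here is that the instrument is correctly calibrated.
'Pulling the instrument for recalibration' corresponds to rejecting H₀.
H₀ was rejected but H₀ is true — a Type I error (false positive).

Type I error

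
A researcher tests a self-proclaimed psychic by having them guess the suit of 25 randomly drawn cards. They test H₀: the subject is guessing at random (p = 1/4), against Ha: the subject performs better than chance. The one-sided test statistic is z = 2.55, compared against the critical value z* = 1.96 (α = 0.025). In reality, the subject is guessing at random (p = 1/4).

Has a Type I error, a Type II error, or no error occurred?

Type I error

Since z = 2.55 > z* = 1.96, H₀ is rejected.
H₀ is true (actually the subject is guessing at random (p = 1/4)).
Rejecting a true H₀ is a Type I error.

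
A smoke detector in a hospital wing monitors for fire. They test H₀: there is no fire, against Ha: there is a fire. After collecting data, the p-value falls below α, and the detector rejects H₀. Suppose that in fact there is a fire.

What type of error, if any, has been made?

No error — this is a correct decision.

The test rejected a false H₀ — the decision matches the true state.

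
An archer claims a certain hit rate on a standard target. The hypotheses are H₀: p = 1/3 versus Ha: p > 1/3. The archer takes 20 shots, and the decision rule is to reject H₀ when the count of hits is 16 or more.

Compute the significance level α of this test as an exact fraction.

α = P(reject H₀ | H₀ true) = P(Y ≥ 16 | p = 1/3), with Y ~ Binomial(20, 1/3).
Summing C(20,j)(1/3)^j(2/3)^{20−j} for j = 16,…,20 gives 29147/1162261467.

29147/1162261467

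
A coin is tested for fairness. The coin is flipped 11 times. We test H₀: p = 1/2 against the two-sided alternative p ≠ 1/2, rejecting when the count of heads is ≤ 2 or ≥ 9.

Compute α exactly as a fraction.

67/1024

The significance level is the null-hypothesis probability of the rejection region {≤2} ∪ {≥9}.
Each tail has probability (1 + 11 + 55)/2048; doubling gives α = 134/2048 = 67/1024.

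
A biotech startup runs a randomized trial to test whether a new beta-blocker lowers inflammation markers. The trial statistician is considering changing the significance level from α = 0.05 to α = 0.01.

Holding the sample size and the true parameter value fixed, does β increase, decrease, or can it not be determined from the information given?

It increases.

Tightening α shrinks the rejection region. When Ha holds, fewer sample outcomes clear the stricter threshold, so more fall in the acceptance region.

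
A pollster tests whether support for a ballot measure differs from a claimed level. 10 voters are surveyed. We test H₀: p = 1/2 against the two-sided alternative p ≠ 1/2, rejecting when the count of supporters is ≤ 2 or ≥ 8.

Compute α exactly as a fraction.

Under H₀, S ~ Binomial(10, 1/2); α is the probability of landing in either tail, P(S ≤ 2) + P(S ≥ 8).
The two tails are symmetric, so α = 2·(1 + 10 + 45)/2^10 = 112/1024 = 7/64.

7/64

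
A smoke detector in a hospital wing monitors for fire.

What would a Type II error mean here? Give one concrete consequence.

With the conventional null hypothesis that there is no fire:
A Type II error is failing to reject H₀ when H₀ is false.
Here that means remaining silent when actually there is a fire.

A Type II error would mean concluding that there is no fire (or at least failing to establish that there is a fire) when in fact there is a fire. Consequence: a real fire goes undetected.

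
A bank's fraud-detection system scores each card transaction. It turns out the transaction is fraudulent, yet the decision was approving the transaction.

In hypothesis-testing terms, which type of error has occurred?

Type II error

The null hypothesis here is that the transaction is legitimate.
'Approving the transaction' corresponds to failing to reject H₀.
H₀ was not rejected but H₀ is false — a Type II error (false negative).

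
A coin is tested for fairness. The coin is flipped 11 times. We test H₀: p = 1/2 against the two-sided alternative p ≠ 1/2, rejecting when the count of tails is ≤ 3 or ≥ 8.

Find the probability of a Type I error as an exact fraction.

29/128

Under H₀, S ~ Binomial(11, 1/2); α is the probability of landing in either tail, P(S ≤ 3) + P(S ≥ 8).
By symmetry, α = 2·P(S ≤ 3) = 2·(1 + 11 + 55 + 165)/2048 = 464/2048 = 29/128.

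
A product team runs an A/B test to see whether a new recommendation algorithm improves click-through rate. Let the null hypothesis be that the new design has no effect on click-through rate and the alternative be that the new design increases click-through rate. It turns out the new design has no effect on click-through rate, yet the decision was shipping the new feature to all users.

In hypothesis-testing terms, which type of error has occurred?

Type I error

'Shipping the new feature to all users' corresponds to rejecting H₀.
H₀ was rejected but H₀ is true — a Type I error (false positive).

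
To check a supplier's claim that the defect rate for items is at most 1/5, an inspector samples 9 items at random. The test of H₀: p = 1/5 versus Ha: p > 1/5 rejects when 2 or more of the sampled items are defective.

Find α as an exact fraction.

The significance level is the probability, assuming p = 1/5, of seeing 2 or more defectives in 9 draws.
Computing the lower-tail complement: 1 − 851968/1953125 = 1101157/1953125.

1101157/1953125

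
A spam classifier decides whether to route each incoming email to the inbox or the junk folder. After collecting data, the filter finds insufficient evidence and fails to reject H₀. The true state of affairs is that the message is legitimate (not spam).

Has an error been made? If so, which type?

The conventional null hypothesis here is that the message is legitimate (not spam).
The test retained a true H₀ — the decision matches the true state.

No error (correct decision).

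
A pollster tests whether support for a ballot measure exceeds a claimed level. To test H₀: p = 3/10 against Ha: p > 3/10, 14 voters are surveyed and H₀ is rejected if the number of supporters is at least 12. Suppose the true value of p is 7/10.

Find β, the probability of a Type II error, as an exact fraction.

A Type II error is failing to reject when Ha holds: with p = 7/10, β = P(Y ≤ 11).
Adding the binomial probabilities P(Y=0)+…+P(Y=11) at p = 7/10 gives 41958212136219/50000000000000.

41958212136219/50000000000000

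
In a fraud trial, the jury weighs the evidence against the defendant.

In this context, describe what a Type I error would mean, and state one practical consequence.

A Type I error would mean concluding that the defendant is guilty when in fact the defendant is innocent. Consequence: an innocent person is convicted and punished.

With the conventional null hypothesis that the defendant is innocent:
A Type I error is rejecting H₀ when H₀ is true.
Here that means convicting the defendant when actually the defendant is innocent.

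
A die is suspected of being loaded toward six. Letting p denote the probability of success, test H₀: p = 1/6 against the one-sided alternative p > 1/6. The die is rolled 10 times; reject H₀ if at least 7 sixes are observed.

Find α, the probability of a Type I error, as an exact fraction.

337/1259712

Under H₀, K ~ Binomial(10, 1/6), and α = P(K ≥ 7).
Adding the binomial terms for j = 7 through 10 with p = 1/6 yields 337/1259712.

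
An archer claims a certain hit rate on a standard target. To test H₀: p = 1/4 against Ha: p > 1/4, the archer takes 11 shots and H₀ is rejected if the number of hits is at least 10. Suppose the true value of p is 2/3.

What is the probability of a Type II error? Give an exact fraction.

β = P(fail to reject H₀ | Ha true) = P(Y ≤ 9 | p = 2/3), Y ~ Binomial(11, 2/3).
Equivalently, β = 1 − P(Y ≥ 10) = 163835/177147.

163835/177147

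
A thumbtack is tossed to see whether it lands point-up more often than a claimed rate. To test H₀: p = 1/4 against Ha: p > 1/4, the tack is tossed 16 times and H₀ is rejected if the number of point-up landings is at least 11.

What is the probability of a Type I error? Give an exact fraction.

Under H₀, S ~ Binomial(16, 1/4), and α = P(S ≥ 11).
P(S ≥ 11) = Σ_{j=11}^{16} C(16,j)·(1/4)^j·(3/4)^{16-j} = 1225093/4294967296.

1225093/4294967296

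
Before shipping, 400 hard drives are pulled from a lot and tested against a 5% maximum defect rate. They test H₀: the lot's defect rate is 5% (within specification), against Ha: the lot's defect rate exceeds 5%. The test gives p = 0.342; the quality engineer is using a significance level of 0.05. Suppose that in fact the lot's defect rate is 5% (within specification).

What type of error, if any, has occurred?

No error (correct decision).

Since p = 0.342 ≥ α = 0.05, H₀ is not rejected.
H₀ is true (actually the lot's defect rate is 5% (within specification)).
The decision matches the true state — no error.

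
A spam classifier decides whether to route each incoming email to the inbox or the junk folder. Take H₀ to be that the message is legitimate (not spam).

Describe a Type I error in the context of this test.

A Type I error would mean concluding that the message is spam when in fact the message is legitimate (not spam).

A Type I error is rejecting H₀ when H₀ is true.
Here that means sending the message to the spam folder when actually the message is legitimate (not spam).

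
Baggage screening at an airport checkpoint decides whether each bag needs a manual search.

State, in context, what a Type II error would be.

A Type II error would mean concluding that the bag contains no prohibited items (or at least failing to establish that the bag contains a prohibited item) when in fact the bag contains a prohibited item.

With the conventional null hypothesis that the bag contains no prohibited items:
A Type II error is failing to reject H₀ when H₀ is false.
Here that means letting the bag through when actually the bag contains a prohibited item.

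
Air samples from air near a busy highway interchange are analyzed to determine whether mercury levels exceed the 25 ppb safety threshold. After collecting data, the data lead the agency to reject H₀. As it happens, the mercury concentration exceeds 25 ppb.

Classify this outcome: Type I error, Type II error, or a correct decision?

The conventional null hypothesis here is that the mercury concentration is at or below 25 ppb (safe).
The test rejected a false H₀ — the decision matches the true state.

Neither — the decision is correct.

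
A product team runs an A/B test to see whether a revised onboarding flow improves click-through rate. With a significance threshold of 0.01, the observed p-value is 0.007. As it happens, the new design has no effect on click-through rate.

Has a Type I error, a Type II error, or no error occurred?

The conventional null hypothesis is that the new design has no effect on click-through rate.
Since p = 0.007 < α = 0.01, H₀ is rejected.
H₀ is true (actually the new design has no effect on click-through rate).
Rejecting a true H₀ is a Type I error.

Type I error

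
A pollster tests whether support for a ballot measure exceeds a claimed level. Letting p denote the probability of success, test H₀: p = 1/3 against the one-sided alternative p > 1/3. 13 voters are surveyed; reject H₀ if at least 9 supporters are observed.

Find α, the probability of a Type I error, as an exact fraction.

The Type I error probability is α = P(S ≥ 9) computed under H₀, where S ~ Binomial(13, 1/3).
Summing C(13,j)(1/3)^j(2/3)^{13−j} for j = 9,…,13 gives 521/59049.

521/59049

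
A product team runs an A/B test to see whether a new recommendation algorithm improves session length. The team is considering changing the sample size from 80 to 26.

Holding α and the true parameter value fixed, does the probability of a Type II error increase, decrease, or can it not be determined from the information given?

It increases.

With less data the test statistic is noisier; under Ha, more outcomes land inside the acceptance region.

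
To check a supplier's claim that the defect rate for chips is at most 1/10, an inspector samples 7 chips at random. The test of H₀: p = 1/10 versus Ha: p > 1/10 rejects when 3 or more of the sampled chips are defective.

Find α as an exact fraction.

51383/2000000

α = P(reject H₀ | H₀ true) = P(Y ≥ 3 | p = 1/10), Y ~ Binomial(7, 1/10).
Computing the lower-tail complement: 1 − 1948617/2000000 = 51383/2000000.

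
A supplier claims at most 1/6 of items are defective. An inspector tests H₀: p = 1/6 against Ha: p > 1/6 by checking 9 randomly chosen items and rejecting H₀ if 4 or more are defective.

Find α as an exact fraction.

α = P(reject H₀ | H₀ true) = P(S ≥ 4 | p = 1/6), S ~ Binomial(9, 1/6).
Computing the lower-tail complement: 1 − 4796875/5038848 = 241973/5038848.

241973/5038848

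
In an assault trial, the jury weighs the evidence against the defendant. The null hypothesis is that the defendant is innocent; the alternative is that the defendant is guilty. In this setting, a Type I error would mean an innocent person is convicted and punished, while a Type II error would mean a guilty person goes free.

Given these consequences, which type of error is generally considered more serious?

The Type I consequence (an innocent person is convicted and punished) is more severe than the Type II consequence (a guilty person goes free).

Type I error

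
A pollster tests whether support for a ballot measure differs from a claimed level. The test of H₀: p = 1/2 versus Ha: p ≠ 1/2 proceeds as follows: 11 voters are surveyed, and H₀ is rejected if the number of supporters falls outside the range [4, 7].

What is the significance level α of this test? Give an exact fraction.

α = P(X ≤ 3 or X ≥ 8 | p = 1/2), X ~ Binomial(11, 1/2).
The two tails are symmetric, so α = 2·(1 + 11 + 55 + 165)/2^11 = 464/2048 = 29/128.

29/128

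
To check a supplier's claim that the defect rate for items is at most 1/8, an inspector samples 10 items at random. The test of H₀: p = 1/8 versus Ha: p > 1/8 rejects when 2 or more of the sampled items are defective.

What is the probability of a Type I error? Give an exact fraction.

Under H₀, X ~ Binomial(10, 1/8); the Type I error rate is P(X ≥ 2).
α = 1 − P(X ≤ 1) = 1 − 686011319/1073741824 = 387730505/1073741824.

387730505/1073741824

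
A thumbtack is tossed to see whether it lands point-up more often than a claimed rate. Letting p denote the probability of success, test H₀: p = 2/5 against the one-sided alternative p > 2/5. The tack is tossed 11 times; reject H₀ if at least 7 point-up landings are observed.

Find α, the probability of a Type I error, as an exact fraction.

Under H₀, S ~ Binomial(11, 2/5), and α = P(S ≥ 7).
Adding the binomial terms for j = 7 through 11 with p = 2/5 yields 194048/1953125.

194048/1953125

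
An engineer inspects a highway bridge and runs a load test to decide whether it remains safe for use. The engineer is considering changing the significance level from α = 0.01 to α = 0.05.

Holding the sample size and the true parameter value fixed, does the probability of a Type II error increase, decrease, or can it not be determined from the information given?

It decreases.

Relaxing α lowers the evidence threshold; under Ha, outcomes that previously fell short now trigger rejection.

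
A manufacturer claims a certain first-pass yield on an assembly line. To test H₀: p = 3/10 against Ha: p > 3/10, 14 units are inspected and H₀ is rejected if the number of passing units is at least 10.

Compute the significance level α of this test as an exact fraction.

33313260987/20000000000000

Under H₀, X ~ Binomial(14, 3/10), and α = P(X ≥ 10).
P(X ≥ 10) = Σ_{j=10}^{14} C(14,j)·(3/10)^j·(7/10)^{14-j} = 33313260987/20000000000000.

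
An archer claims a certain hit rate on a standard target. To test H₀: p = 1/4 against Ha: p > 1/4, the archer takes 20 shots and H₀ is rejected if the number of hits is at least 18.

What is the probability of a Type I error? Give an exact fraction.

1771/1099511627776

α = P(reject H₀ | H₀ true) = P(X ≥ 18 | p = 1/4), with X ~ Binomial(20, 1/4).
Adding the binomial terms for j = 18 through 20 with p = 1/4 yields 1771/1099511627776.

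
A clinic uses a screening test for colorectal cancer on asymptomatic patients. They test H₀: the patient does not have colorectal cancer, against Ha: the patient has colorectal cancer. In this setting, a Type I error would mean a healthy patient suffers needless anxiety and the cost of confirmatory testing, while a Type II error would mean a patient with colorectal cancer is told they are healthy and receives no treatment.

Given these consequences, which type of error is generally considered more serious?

Type II error

The Type II consequence (a patient with colorectal cancer is told they are healthy and receives no treatment) is more severe than the Type I consequence (a healthy patient suffers needless anxiety and the cost of confirmatory testing).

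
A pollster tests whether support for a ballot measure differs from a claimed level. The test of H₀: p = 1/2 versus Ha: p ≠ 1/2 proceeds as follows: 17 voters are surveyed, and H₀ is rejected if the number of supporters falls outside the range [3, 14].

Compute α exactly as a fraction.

77/32768

Under H₀, X ~ Binomial(17, 1/2); α is the probability of landing in either tail, P(X ≤ 2) + P(X ≥ 15).
The two tails are symmetric, so α = 2·(1 + 17 + 136)/2^17 = 308/131072 = 77/32768.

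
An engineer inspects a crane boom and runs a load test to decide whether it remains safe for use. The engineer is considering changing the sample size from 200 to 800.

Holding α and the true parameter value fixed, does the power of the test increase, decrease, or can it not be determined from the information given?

It increases.

Increasing n separates the H₀ and Ha sampling distributions, so under Ha fewer outcomes land in the acceptance region.
Since power = 1 − β and β decreases, power increases.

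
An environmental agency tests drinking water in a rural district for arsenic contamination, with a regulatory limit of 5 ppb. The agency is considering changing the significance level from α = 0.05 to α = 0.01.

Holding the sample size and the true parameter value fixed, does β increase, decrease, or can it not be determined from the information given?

It increases.

Lowering α raises the bar for rejection; under Ha, the test now fails to reject on outcomes it previously would have rejected.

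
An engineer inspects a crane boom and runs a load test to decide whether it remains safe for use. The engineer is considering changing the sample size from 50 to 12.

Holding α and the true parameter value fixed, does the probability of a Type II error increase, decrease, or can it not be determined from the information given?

With less data the test statistic is noisier; under Ha, more outcomes land inside the acceptance region.

It increases.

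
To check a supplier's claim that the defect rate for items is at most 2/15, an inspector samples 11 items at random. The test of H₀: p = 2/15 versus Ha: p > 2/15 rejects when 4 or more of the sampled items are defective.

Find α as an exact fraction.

27663615392/576650390625

α = P(reject H₀ | H₀ true) = P(S ≥ 4 | p = 2/15), S ~ Binomial(11, 2/15).
Computing the lower-tail complement: 1 − 548986775233/576650390625 = 27663615392/576650390625.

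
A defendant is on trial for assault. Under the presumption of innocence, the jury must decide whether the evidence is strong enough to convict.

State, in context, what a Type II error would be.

With the conventional null hypothesis that the defendant is innocent:
A Type II error is failing to reject H₀ when H₀ is false.
Here that means acquitting the defendant when actually the defendant is guilty.

A Type II error would mean concluding that the defendant is innocent (or at least failing to establish that the defendant is guilty) when in fact the defendant is guilty.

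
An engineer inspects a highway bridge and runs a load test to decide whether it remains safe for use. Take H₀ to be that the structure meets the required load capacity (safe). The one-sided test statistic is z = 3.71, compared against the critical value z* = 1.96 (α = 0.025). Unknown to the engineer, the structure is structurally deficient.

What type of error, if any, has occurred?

Since z = 3.71 > z* = 1.96, H₀ is rejected.
H₀ is false (actually the structure is structurally deficient).
The decision matches the true state — no error.

Neither — the decision is correct.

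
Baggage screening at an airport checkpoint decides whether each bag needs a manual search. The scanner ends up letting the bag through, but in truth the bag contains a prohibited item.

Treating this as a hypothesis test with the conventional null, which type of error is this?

The null hypothesis here is that the bag contains no prohibited items.
'Letting the bag through' corresponds to failing to reject H₀.
H₀ was not rejected but H₀ is false — a Type II error (false negative).

Type II error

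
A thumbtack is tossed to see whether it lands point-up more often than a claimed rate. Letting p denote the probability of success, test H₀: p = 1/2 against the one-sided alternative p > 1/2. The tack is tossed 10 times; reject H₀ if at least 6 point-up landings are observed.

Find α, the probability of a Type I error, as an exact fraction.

α = P(reject H₀ | H₀ true) = P(X ≥ 6 | p = 1/2), with X ~ Binomial(10, 1/2).
P(X ≥ 6) = [C(10,6) + C(10,7) + C(10,8) + C(10,9) + C(10,10)] / 2^10 = (210 + 120 + 45 + 10 + 1) / 1024 = 386/1024 = 193/512.

193/512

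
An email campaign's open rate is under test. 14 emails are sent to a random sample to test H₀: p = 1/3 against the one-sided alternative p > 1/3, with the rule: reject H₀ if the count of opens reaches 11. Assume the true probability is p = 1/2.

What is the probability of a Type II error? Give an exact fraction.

Under the alternative p = 1/2, K ~ Binomial(14, 1/2); β is the probability the test does not reject, P(K < 11).
Adding the binomial probabilities P(K=0)+…+P(K=10) at p = 1/2 gives 7957/8192.

7957/8192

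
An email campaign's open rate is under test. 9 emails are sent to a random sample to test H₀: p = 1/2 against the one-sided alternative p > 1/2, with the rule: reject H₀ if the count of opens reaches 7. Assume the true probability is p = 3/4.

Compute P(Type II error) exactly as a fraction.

β = P(fail to reject H₀ | Ha true) = P(Y ≤ 6 | p = 3/4), Y ~ Binomial(9, 3/4).
Equivalently, β = 1 − P(Y ≥ 7) = 13085/32768.

13085/32768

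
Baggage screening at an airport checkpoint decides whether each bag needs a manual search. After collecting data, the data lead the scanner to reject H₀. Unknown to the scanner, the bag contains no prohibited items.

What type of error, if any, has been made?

The conventional null hypothesis here is that the bag contains no prohibited items.
H₀ was rejected, but H₀ is actually true.
Rejecting a true null hypothesis is a Type I error (false positive).

Type I error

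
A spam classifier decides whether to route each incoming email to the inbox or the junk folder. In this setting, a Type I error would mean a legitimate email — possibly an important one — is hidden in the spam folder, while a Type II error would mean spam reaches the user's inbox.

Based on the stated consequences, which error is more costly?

The Type I consequence (a legitimate email — possibly an important one — is hidden in the spam folder) is more severe than the Type II consequence (spam reaches the user's inbox).

Type I error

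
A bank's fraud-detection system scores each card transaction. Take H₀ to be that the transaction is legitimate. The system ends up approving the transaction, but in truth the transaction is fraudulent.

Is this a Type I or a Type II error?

Type II error

'Approving the transaction' corresponds to failing to reject H₀.
H₀ was not rejected but H₀ is false — a Type II error (false negative).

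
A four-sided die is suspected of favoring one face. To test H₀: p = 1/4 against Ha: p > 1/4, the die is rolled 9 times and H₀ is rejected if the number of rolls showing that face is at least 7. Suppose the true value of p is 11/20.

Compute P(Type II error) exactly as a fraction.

β = P(fail to reject H₀ | Ha true) = P(X ≤ 6 | p = 11/20), X ~ Binomial(9, 11/20).
Summing C(9,j)·(11/20)^j·(9/20)^{9-j} for j = 0..6 gives 54431799039/64000000000.

54431799039/64000000000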